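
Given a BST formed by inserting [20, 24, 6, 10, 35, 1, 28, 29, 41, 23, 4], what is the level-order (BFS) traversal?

Tree insertion order: [20, 24, 6, 10, 35, 1, 28, 29, 41, 23, 4]
Tree (level-order array): [20, 6, 24, 1, 10, 23, 35, None, 4, None, None, None, None, 28, 41, None, None, None, 29]
BFS from the root, enqueuing left then right child of each popped node:
  queue [20] -> pop 20, enqueue [6, 24], visited so far: [20]
  queue [6, 24] -> pop 6, enqueue [1, 10], visited so far: [20, 6]
  queue [24, 1, 10] -> pop 24, enqueue [23, 35], visited so far: [20, 6, 24]
  queue [1, 10, 23, 35] -> pop 1, enqueue [4], visited so far: [20, 6, 24, 1]
  queue [10, 23, 35, 4] -> pop 10, enqueue [none], visited so far: [20, 6, 24, 1, 10]
  queue [23, 35, 4] -> pop 23, enqueue [none], visited so far: [20, 6, 24, 1, 10, 23]
  queue [35, 4] -> pop 35, enqueue [28, 41], visited so far: [20, 6, 24, 1, 10, 23, 35]
  queue [4, 28, 41] -> pop 4, enqueue [none], visited so far: [20, 6, 24, 1, 10, 23, 35, 4]
  queue [28, 41] -> pop 28, enqueue [29], visited so far: [20, 6, 24, 1, 10, 23, 35, 4, 28]
  queue [41, 29] -> pop 41, enqueue [none], visited so far: [20, 6, 24, 1, 10, 23, 35, 4, 28, 41]
  queue [29] -> pop 29, enqueue [none], visited so far: [20, 6, 24, 1, 10, 23, 35, 4, 28, 41, 29]
Result: [20, 6, 24, 1, 10, 23, 35, 4, 28, 41, 29]


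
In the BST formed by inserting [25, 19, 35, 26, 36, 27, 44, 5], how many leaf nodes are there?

Tree built from: [25, 19, 35, 26, 36, 27, 44, 5]
Tree (level-order array): [25, 19, 35, 5, None, 26, 36, None, None, None, 27, None, 44]
Rule: A leaf has 0 children.
Per-node child counts:
  node 25: 2 child(ren)
  node 19: 1 child(ren)
  node 5: 0 child(ren)
  node 35: 2 child(ren)
  node 26: 1 child(ren)
  node 27: 0 child(ren)
  node 36: 1 child(ren)
  node 44: 0 child(ren)
Matching nodes: [5, 27, 44]
Count of leaf nodes: 3


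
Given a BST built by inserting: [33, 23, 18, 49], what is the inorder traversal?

Tree insertion order: [33, 23, 18, 49]
Tree (level-order array): [33, 23, 49, 18]
Inorder traversal: [18, 23, 33, 49]


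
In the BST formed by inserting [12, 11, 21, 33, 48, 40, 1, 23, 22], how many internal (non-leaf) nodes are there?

Tree built from: [12, 11, 21, 33, 48, 40, 1, 23, 22]
Tree (level-order array): [12, 11, 21, 1, None, None, 33, None, None, 23, 48, 22, None, 40]
Rule: An internal node has at least one child.
Per-node child counts:
  node 12: 2 child(ren)
  node 11: 1 child(ren)
  node 1: 0 child(ren)
  node 21: 1 child(ren)
  node 33: 2 child(ren)
  node 23: 1 child(ren)
  node 22: 0 child(ren)
  node 48: 1 child(ren)
  node 40: 0 child(ren)
Matching nodes: [12, 11, 21, 33, 23, 48]
Count of internal (non-leaf) nodes: 6


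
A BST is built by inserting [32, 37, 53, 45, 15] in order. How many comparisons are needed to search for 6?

Search path for 6: 32 -> 15
Found: False
Comparisons: 2


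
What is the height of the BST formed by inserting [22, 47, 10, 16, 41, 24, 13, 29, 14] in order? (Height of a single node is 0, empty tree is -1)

Insertion order: [22, 47, 10, 16, 41, 24, 13, 29, 14]
Tree (level-order array): [22, 10, 47, None, 16, 41, None, 13, None, 24, None, None, 14, None, 29]
Compute height bottom-up (empty subtree = -1):
  height(14) = 1 + max(-1, -1) = 0
  height(13) = 1 + max(-1, 0) = 1
  height(16) = 1 + max(1, -1) = 2
  height(10) = 1 + max(-1, 2) = 3
  height(29) = 1 + max(-1, -1) = 0
  height(24) = 1 + max(-1, 0) = 1
  height(41) = 1 + max(1, -1) = 2
  height(47) = 1 + max(2, -1) = 3
  height(22) = 1 + max(3, 3) = 4
Height = 4


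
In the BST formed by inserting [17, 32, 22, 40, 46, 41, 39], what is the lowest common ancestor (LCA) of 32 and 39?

Tree insertion order: [17, 32, 22, 40, 46, 41, 39]
Tree (level-order array): [17, None, 32, 22, 40, None, None, 39, 46, None, None, 41]
In a BST, the LCA of p=32, q=39 is the first node v on the
root-to-leaf path with p <= v <= q (go left if both < v, right if both > v).
Walk from root:
  at 17: both 32 and 39 > 17, go right
  at 32: 32 <= 32 <= 39, this is the LCA
LCA = 32


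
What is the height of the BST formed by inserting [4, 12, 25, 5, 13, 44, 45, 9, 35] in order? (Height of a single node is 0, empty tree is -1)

Insertion order: [4, 12, 25, 5, 13, 44, 45, 9, 35]
Tree (level-order array): [4, None, 12, 5, 25, None, 9, 13, 44, None, None, None, None, 35, 45]
Compute height bottom-up (empty subtree = -1):
  height(9) = 1 + max(-1, -1) = 0
  height(5) = 1 + max(-1, 0) = 1
  height(13) = 1 + max(-1, -1) = 0
  height(35) = 1 + max(-1, -1) = 0
  height(45) = 1 + max(-1, -1) = 0
  height(44) = 1 + max(0, 0) = 1
  height(25) = 1 + max(0, 1) = 2
  height(12) = 1 + max(1, 2) = 3
  height(4) = 1 + max(-1, 3) = 4
Height = 4


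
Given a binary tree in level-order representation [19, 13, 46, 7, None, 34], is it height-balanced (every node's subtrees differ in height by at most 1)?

Tree (level-order array): [19, 13, 46, 7, None, 34]
Definition: a tree is height-balanced if, at every node, |h(left) - h(right)| <= 1 (empty subtree has height -1).
Bottom-up per-node check:
  node 7: h_left=-1, h_right=-1, diff=0 [OK], height=0
  node 13: h_left=0, h_right=-1, diff=1 [OK], height=1
  node 34: h_left=-1, h_right=-1, diff=0 [OK], height=0
  node 46: h_left=0, h_right=-1, diff=1 [OK], height=1
  node 19: h_left=1, h_right=1, diff=0 [OK], height=2
All nodes satisfy the balance condition.
Result: Balanced


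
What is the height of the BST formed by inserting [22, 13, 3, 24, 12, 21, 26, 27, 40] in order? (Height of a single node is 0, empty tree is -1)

Insertion order: [22, 13, 3, 24, 12, 21, 26, 27, 40]
Tree (level-order array): [22, 13, 24, 3, 21, None, 26, None, 12, None, None, None, 27, None, None, None, 40]
Compute height bottom-up (empty subtree = -1):
  height(12) = 1 + max(-1, -1) = 0
  height(3) = 1 + max(-1, 0) = 1
  height(21) = 1 + max(-1, -1) = 0
  height(13) = 1 + max(1, 0) = 2
  height(40) = 1 + max(-1, -1) = 0
  height(27) = 1 + max(-1, 0) = 1
  height(26) = 1 + max(-1, 1) = 2
  height(24) = 1 + max(-1, 2) = 3
  height(22) = 1 + max(2, 3) = 4
Height = 4


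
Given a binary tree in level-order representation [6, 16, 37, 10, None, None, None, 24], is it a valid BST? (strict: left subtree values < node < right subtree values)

Level-order array: [6, 16, 37, 10, None, None, None, 24]
Validate using subtree bounds (lo, hi): at each node, require lo < value < hi,
then recurse left with hi=value and right with lo=value.
Preorder trace (stopping at first violation):
  at node 6 with bounds (-inf, +inf): OK
  at node 16 with bounds (-inf, 6): VIOLATION
Node 16 violates its bound: not (-inf < 16 < 6).
Result: Not a valid BST


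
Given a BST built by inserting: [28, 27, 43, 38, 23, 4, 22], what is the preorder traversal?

Tree insertion order: [28, 27, 43, 38, 23, 4, 22]
Tree (level-order array): [28, 27, 43, 23, None, 38, None, 4, None, None, None, None, 22]
Preorder traversal: [28, 27, 23, 4, 22, 43, 38]


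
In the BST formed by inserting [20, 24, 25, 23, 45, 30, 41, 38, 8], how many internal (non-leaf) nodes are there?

Tree built from: [20, 24, 25, 23, 45, 30, 41, 38, 8]
Tree (level-order array): [20, 8, 24, None, None, 23, 25, None, None, None, 45, 30, None, None, 41, 38]
Rule: An internal node has at least one child.
Per-node child counts:
  node 20: 2 child(ren)
  node 8: 0 child(ren)
  node 24: 2 child(ren)
  node 23: 0 child(ren)
  node 25: 1 child(ren)
  node 45: 1 child(ren)
  node 30: 1 child(ren)
  node 41: 1 child(ren)
  node 38: 0 child(ren)
Matching nodes: [20, 24, 25, 45, 30, 41]
Count of internal (non-leaf) nodes: 6


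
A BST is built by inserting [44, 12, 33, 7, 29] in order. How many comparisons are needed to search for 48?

Search path for 48: 44
Found: False
Comparisons: 1


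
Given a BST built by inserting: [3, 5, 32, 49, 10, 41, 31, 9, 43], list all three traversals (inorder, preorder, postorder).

Tree insertion order: [3, 5, 32, 49, 10, 41, 31, 9, 43]
Tree (level-order array): [3, None, 5, None, 32, 10, 49, 9, 31, 41, None, None, None, None, None, None, 43]
Inorder (L, root, R): [3, 5, 9, 10, 31, 32, 41, 43, 49]
Preorder (root, L, R): [3, 5, 32, 10, 9, 31, 49, 41, 43]
Postorder (L, R, root): [9, 31, 10, 43, 41, 49, 32, 5, 3]


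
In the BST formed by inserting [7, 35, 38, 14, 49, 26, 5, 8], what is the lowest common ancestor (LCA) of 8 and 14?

Tree insertion order: [7, 35, 38, 14, 49, 26, 5, 8]
Tree (level-order array): [7, 5, 35, None, None, 14, 38, 8, 26, None, 49]
In a BST, the LCA of p=8, q=14 is the first node v on the
root-to-leaf path with p <= v <= q (go left if both < v, right if both > v).
Walk from root:
  at 7: both 8 and 14 > 7, go right
  at 35: both 8 and 14 < 35, go left
  at 14: 8 <= 14 <= 14, this is the LCA
LCA = 14


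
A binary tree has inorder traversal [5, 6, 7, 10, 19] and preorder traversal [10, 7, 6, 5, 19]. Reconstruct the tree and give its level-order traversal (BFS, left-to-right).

Inorder:  [5, 6, 7, 10, 19]
Preorder: [10, 7, 6, 5, 19]
Algorithm: preorder visits root first, so consume preorder in order;
for each root, split the current inorder slice at that value into
left-subtree inorder and right-subtree inorder, then recurse.
Recursive splits:
  root=10; inorder splits into left=[5, 6, 7], right=[19]
  root=7; inorder splits into left=[5, 6], right=[]
  root=6; inorder splits into left=[5], right=[]
  root=5; inorder splits into left=[], right=[]
  root=19; inorder splits into left=[], right=[]
Reconstructed level-order: [10, 7, 19, 6, 5]


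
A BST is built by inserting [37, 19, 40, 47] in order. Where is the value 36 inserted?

Starting tree (level order): [37, 19, 40, None, None, None, 47]
Insertion path: 37 -> 19
Result: insert 36 as right child of 19
Final tree (level order): [37, 19, 40, None, 36, None, 47]


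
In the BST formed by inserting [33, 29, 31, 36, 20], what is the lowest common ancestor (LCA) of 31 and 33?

Tree insertion order: [33, 29, 31, 36, 20]
Tree (level-order array): [33, 29, 36, 20, 31]
In a BST, the LCA of p=31, q=33 is the first node v on the
root-to-leaf path with p <= v <= q (go left if both < v, right if both > v).
Walk from root:
  at 33: 31 <= 33 <= 33, this is the LCA
LCA = 33


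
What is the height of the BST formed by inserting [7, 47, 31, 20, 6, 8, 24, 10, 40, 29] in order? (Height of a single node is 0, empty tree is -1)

Insertion order: [7, 47, 31, 20, 6, 8, 24, 10, 40, 29]
Tree (level-order array): [7, 6, 47, None, None, 31, None, 20, 40, 8, 24, None, None, None, 10, None, 29]
Compute height bottom-up (empty subtree = -1):
  height(6) = 1 + max(-1, -1) = 0
  height(10) = 1 + max(-1, -1) = 0
  height(8) = 1 + max(-1, 0) = 1
  height(29) = 1 + max(-1, -1) = 0
  height(24) = 1 + max(-1, 0) = 1
  height(20) = 1 + max(1, 1) = 2
  height(40) = 1 + max(-1, -1) = 0
  height(31) = 1 + max(2, 0) = 3
  height(47) = 1 + max(3, -1) = 4
  height(7) = 1 + max(0, 4) = 5
Height = 5


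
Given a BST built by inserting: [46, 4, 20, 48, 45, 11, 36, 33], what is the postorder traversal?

Tree insertion order: [46, 4, 20, 48, 45, 11, 36, 33]
Tree (level-order array): [46, 4, 48, None, 20, None, None, 11, 45, None, None, 36, None, 33]
Postorder traversal: [11, 33, 36, 45, 20, 4, 48, 46]


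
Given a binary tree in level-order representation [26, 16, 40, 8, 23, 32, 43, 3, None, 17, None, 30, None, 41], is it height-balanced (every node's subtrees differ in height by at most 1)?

Tree (level-order array): [26, 16, 40, 8, 23, 32, 43, 3, None, 17, None, 30, None, 41]
Definition: a tree is height-balanced if, at every node, |h(left) - h(right)| <= 1 (empty subtree has height -1).
Bottom-up per-node check:
  node 3: h_left=-1, h_right=-1, diff=0 [OK], height=0
  node 8: h_left=0, h_right=-1, diff=1 [OK], height=1
  node 17: h_left=-1, h_right=-1, diff=0 [OK], height=0
  node 23: h_left=0, h_right=-1, diff=1 [OK], height=1
  node 16: h_left=1, h_right=1, diff=0 [OK], height=2
  node 30: h_left=-1, h_right=-1, diff=0 [OK], height=0
  node 32: h_left=0, h_right=-1, diff=1 [OK], height=1
  node 41: h_left=-1, h_right=-1, diff=0 [OK], height=0
  node 43: h_left=0, h_right=-1, diff=1 [OK], height=1
  node 40: h_left=1, h_right=1, diff=0 [OK], height=2
  node 26: h_left=2, h_right=2, diff=0 [OK], height=3
All nodes satisfy the balance condition.
Result: Balanced


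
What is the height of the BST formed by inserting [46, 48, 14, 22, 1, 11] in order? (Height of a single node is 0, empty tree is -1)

Insertion order: [46, 48, 14, 22, 1, 11]
Tree (level-order array): [46, 14, 48, 1, 22, None, None, None, 11]
Compute height bottom-up (empty subtree = -1):
  height(11) = 1 + max(-1, -1) = 0
  height(1) = 1 + max(-1, 0) = 1
  height(22) = 1 + max(-1, -1) = 0
  height(14) = 1 + max(1, 0) = 2
  height(48) = 1 + max(-1, -1) = 0
  height(46) = 1 + max(2, 0) = 3
Height = 3


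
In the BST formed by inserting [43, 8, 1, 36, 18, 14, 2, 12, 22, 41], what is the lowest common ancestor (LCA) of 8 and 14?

Tree insertion order: [43, 8, 1, 36, 18, 14, 2, 12, 22, 41]
Tree (level-order array): [43, 8, None, 1, 36, None, 2, 18, 41, None, None, 14, 22, None, None, 12]
In a BST, the LCA of p=8, q=14 is the first node v on the
root-to-leaf path with p <= v <= q (go left if both < v, right if both > v).
Walk from root:
  at 43: both 8 and 14 < 43, go left
  at 8: 8 <= 8 <= 14, this is the LCA
LCA = 8


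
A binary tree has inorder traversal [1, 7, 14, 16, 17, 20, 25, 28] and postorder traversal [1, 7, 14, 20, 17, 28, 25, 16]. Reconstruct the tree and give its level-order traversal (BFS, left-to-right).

Inorder:   [1, 7, 14, 16, 17, 20, 25, 28]
Postorder: [1, 7, 14, 20, 17, 28, 25, 16]
Algorithm: postorder visits root last, so walk postorder right-to-left;
each value is the root of the current inorder slice — split it at that
value, recurse on the right subtree first, then the left.
Recursive splits:
  root=16; inorder splits into left=[1, 7, 14], right=[17, 20, 25, 28]
  root=25; inorder splits into left=[17, 20], right=[28]
  root=28; inorder splits into left=[], right=[]
  root=17; inorder splits into left=[], right=[20]
  root=20; inorder splits into left=[], right=[]
  root=14; inorder splits into left=[1, 7], right=[]
  root=7; inorder splits into left=[1], right=[]
  root=1; inorder splits into left=[], right=[]
Reconstructed level-order: [16, 14, 25, 7, 17, 28, 1, 20]


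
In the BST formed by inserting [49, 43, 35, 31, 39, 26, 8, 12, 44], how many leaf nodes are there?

Tree built from: [49, 43, 35, 31, 39, 26, 8, 12, 44]
Tree (level-order array): [49, 43, None, 35, 44, 31, 39, None, None, 26, None, None, None, 8, None, None, 12]
Rule: A leaf has 0 children.
Per-node child counts:
  node 49: 1 child(ren)
  node 43: 2 child(ren)
  node 35: 2 child(ren)
  node 31: 1 child(ren)
  node 26: 1 child(ren)
  node 8: 1 child(ren)
  node 12: 0 child(ren)
  node 39: 0 child(ren)
  node 44: 0 child(ren)
Matching nodes: [12, 39, 44]
Count of leaf nodes: 3


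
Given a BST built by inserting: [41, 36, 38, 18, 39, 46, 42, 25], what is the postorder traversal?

Tree insertion order: [41, 36, 38, 18, 39, 46, 42, 25]
Tree (level-order array): [41, 36, 46, 18, 38, 42, None, None, 25, None, 39]
Postorder traversal: [25, 18, 39, 38, 36, 42, 46, 41]


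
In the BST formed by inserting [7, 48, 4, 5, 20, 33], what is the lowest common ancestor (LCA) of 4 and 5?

Tree insertion order: [7, 48, 4, 5, 20, 33]
Tree (level-order array): [7, 4, 48, None, 5, 20, None, None, None, None, 33]
In a BST, the LCA of p=4, q=5 is the first node v on the
root-to-leaf path with p <= v <= q (go left if both < v, right if both > v).
Walk from root:
  at 7: both 4 and 5 < 7, go left
  at 4: 4 <= 4 <= 5, this is the LCA
LCA = 4


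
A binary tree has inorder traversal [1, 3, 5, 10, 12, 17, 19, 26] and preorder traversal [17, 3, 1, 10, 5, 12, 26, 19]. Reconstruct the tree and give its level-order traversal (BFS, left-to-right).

Inorder:  [1, 3, 5, 10, 12, 17, 19, 26]
Preorder: [17, 3, 1, 10, 5, 12, 26, 19]
Algorithm: preorder visits root first, so consume preorder in order;
for each root, split the current inorder slice at that value into
left-subtree inorder and right-subtree inorder, then recurse.
Recursive splits:
  root=17; inorder splits into left=[1, 3, 5, 10, 12], right=[19, 26]
  root=3; inorder splits into left=[1], right=[5, 10, 12]
  root=1; inorder splits into left=[], right=[]
  root=10; inorder splits into left=[5], right=[12]
  root=5; inorder splits into left=[], right=[]
  root=12; inorder splits into left=[], right=[]
  root=26; inorder splits into left=[19], right=[]
  root=19; inorder splits into left=[], right=[]
Reconstructed level-order: [17, 3, 26, 1, 10, 19, 5, 12]


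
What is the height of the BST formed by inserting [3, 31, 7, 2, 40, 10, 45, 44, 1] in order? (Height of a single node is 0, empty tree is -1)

Insertion order: [3, 31, 7, 2, 40, 10, 45, 44, 1]
Tree (level-order array): [3, 2, 31, 1, None, 7, 40, None, None, None, 10, None, 45, None, None, 44]
Compute height bottom-up (empty subtree = -1):
  height(1) = 1 + max(-1, -1) = 0
  height(2) = 1 + max(0, -1) = 1
  height(10) = 1 + max(-1, -1) = 0
  height(7) = 1 + max(-1, 0) = 1
  height(44) = 1 + max(-1, -1) = 0
  height(45) = 1 + max(0, -1) = 1
  height(40) = 1 + max(-1, 1) = 2
  height(31) = 1 + max(1, 2) = 3
  height(3) = 1 + max(1, 3) = 4
Height = 4


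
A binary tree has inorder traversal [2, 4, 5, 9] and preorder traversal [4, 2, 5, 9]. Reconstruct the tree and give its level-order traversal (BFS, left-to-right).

Inorder:  [2, 4, 5, 9]
Preorder: [4, 2, 5, 9]
Algorithm: preorder visits root first, so consume preorder in order;
for each root, split the current inorder slice at that value into
left-subtree inorder and right-subtree inorder, then recurse.
Recursive splits:
  root=4; inorder splits into left=[2], right=[5, 9]
  root=2; inorder splits into left=[], right=[]
  root=5; inorder splits into left=[], right=[9]
  root=9; inorder splits into left=[], right=[]
Reconstructed level-order: [4, 2, 5, 9]


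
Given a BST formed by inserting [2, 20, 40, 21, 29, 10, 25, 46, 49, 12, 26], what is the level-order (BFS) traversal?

Tree insertion order: [2, 20, 40, 21, 29, 10, 25, 46, 49, 12, 26]
Tree (level-order array): [2, None, 20, 10, 40, None, 12, 21, 46, None, None, None, 29, None, 49, 25, None, None, None, None, 26]
BFS from the root, enqueuing left then right child of each popped node:
  queue [2] -> pop 2, enqueue [20], visited so far: [2]
  queue [20] -> pop 20, enqueue [10, 40], visited so far: [2, 20]
  queue [10, 40] -> pop 10, enqueue [12], visited so far: [2, 20, 10]
  queue [40, 12] -> pop 40, enqueue [21, 46], visited so far: [2, 20, 10, 40]
  queue [12, 21, 46] -> pop 12, enqueue [none], visited so far: [2, 20, 10, 40, 12]
  queue [21, 46] -> pop 21, enqueue [29], visited so far: [2, 20, 10, 40, 12, 21]
  queue [46, 29] -> pop 46, enqueue [49], visited so far: [2, 20, 10, 40, 12, 21, 46]
  queue [29, 49] -> pop 29, enqueue [25], visited so far: [2, 20, 10, 40, 12, 21, 46, 29]
  queue [49, 25] -> pop 49, enqueue [none], visited so far: [2, 20, 10, 40, 12, 21, 46, 29, 49]
  queue [25] -> pop 25, enqueue [26], visited so far: [2, 20, 10, 40, 12, 21, 46, 29, 49, 25]
  queue [26] -> pop 26, enqueue [none], visited so far: [2, 20, 10, 40, 12, 21, 46, 29, 49, 25, 26]
Result: [2, 20, 10, 40, 12, 21, 46, 29, 49, 25, 26]


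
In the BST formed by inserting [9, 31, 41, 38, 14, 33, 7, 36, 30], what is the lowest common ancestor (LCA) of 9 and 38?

Tree insertion order: [9, 31, 41, 38, 14, 33, 7, 36, 30]
Tree (level-order array): [9, 7, 31, None, None, 14, 41, None, 30, 38, None, None, None, 33, None, None, 36]
In a BST, the LCA of p=9, q=38 is the first node v on the
root-to-leaf path with p <= v <= q (go left if both < v, right if both > v).
Walk from root:
  at 9: 9 <= 9 <= 38, this is the LCA
LCA = 9


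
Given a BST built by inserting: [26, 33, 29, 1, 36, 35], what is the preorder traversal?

Tree insertion order: [26, 33, 29, 1, 36, 35]
Tree (level-order array): [26, 1, 33, None, None, 29, 36, None, None, 35]
Preorder traversal: [26, 1, 33, 29, 36, 35]


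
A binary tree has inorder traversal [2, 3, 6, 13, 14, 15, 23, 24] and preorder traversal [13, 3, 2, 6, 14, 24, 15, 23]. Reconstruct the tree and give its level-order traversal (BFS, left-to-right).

Inorder:  [2, 3, 6, 13, 14, 15, 23, 24]
Preorder: [13, 3, 2, 6, 14, 24, 15, 23]
Algorithm: preorder visits root first, so consume preorder in order;
for each root, split the current inorder slice at that value into
left-subtree inorder and right-subtree inorder, then recurse.
Recursive splits:
  root=13; inorder splits into left=[2, 3, 6], right=[14, 15, 23, 24]
  root=3; inorder splits into left=[2], right=[6]
  root=2; inorder splits into left=[], right=[]
  root=6; inorder splits into left=[], right=[]
  root=14; inorder splits into left=[], right=[15, 23, 24]
  root=24; inorder splits into left=[15, 23], right=[]
  root=15; inorder splits into left=[], right=[23]
  root=23; inorder splits into left=[], right=[]
Reconstructed level-order: [13, 3, 14, 2, 6, 24, 15, 23]


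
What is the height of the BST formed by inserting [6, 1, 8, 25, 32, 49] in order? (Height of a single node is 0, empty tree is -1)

Insertion order: [6, 1, 8, 25, 32, 49]
Tree (level-order array): [6, 1, 8, None, None, None, 25, None, 32, None, 49]
Compute height bottom-up (empty subtree = -1):
  height(1) = 1 + max(-1, -1) = 0
  height(49) = 1 + max(-1, -1) = 0
  height(32) = 1 + max(-1, 0) = 1
  height(25) = 1 + max(-1, 1) = 2
  height(8) = 1 + max(-1, 2) = 3
  height(6) = 1 + max(0, 3) = 4
Height = 4


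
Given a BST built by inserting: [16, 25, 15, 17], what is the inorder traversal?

Tree insertion order: [16, 25, 15, 17]
Tree (level-order array): [16, 15, 25, None, None, 17]
Inorder traversal: [15, 16, 17, 25]


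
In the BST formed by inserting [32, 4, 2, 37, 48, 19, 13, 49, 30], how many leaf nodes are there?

Tree built from: [32, 4, 2, 37, 48, 19, 13, 49, 30]
Tree (level-order array): [32, 4, 37, 2, 19, None, 48, None, None, 13, 30, None, 49]
Rule: A leaf has 0 children.
Per-node child counts:
  node 32: 2 child(ren)
  node 4: 2 child(ren)
  node 2: 0 child(ren)
  node 19: 2 child(ren)
  node 13: 0 child(ren)
  node 30: 0 child(ren)
  node 37: 1 child(ren)
  node 48: 1 child(ren)
  node 49: 0 child(ren)
Matching nodes: [2, 13, 30, 49]
Count of leaf nodes: 4


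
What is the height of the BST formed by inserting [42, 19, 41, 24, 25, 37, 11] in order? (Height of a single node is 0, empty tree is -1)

Insertion order: [42, 19, 41, 24, 25, 37, 11]
Tree (level-order array): [42, 19, None, 11, 41, None, None, 24, None, None, 25, None, 37]
Compute height bottom-up (empty subtree = -1):
  height(11) = 1 + max(-1, -1) = 0
  height(37) = 1 + max(-1, -1) = 0
  height(25) = 1 + max(-1, 0) = 1
  height(24) = 1 + max(-1, 1) = 2
  height(41) = 1 + max(2, -1) = 3
  height(19) = 1 + max(0, 3) = 4
  height(42) = 1 + max(4, -1) = 5
Height = 5


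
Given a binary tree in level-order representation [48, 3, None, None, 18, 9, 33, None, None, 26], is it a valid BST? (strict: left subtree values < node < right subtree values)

Level-order array: [48, 3, None, None, 18, 9, 33, None, None, 26]
Validate using subtree bounds (lo, hi): at each node, require lo < value < hi,
then recurse left with hi=value and right with lo=value.
Preorder trace (stopping at first violation):
  at node 48 with bounds (-inf, +inf): OK
  at node 3 with bounds (-inf, 48): OK
  at node 18 with bounds (3, 48): OK
  at node 9 with bounds (3, 18): OK
  at node 33 with bounds (18, 48): OK
  at node 26 with bounds (18, 33): OK
No violation found at any node.
Result: Valid BST


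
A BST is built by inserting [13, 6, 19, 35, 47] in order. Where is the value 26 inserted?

Starting tree (level order): [13, 6, 19, None, None, None, 35, None, 47]
Insertion path: 13 -> 19 -> 35
Result: insert 26 as left child of 35
Final tree (level order): [13, 6, 19, None, None, None, 35, 26, 47]


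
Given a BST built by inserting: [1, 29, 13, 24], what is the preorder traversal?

Tree insertion order: [1, 29, 13, 24]
Tree (level-order array): [1, None, 29, 13, None, None, 24]
Preorder traversal: [1, 29, 13, 24]


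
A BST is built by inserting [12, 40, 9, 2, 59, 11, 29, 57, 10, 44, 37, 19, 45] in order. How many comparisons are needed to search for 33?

Search path for 33: 12 -> 40 -> 29 -> 37
Found: False
Comparisons: 4


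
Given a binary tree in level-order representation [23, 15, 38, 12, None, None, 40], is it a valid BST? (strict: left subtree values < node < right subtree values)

Level-order array: [23, 15, 38, 12, None, None, 40]
Validate using subtree bounds (lo, hi): at each node, require lo < value < hi,
then recurse left with hi=value and right with lo=value.
Preorder trace (stopping at first violation):
  at node 23 with bounds (-inf, +inf): OK
  at node 15 with bounds (-inf, 23): OK
  at node 12 with bounds (-inf, 15): OK
  at node 38 with bounds (23, +inf): OK
  at node 40 with bounds (38, +inf): OK
No violation found at any node.
Result: Valid BST


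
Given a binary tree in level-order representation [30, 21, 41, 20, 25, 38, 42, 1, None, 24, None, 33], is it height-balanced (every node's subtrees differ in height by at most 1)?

Tree (level-order array): [30, 21, 41, 20, 25, 38, 42, 1, None, 24, None, 33]
Definition: a tree is height-balanced if, at every node, |h(left) - h(right)| <= 1 (empty subtree has height -1).
Bottom-up per-node check:
  node 1: h_left=-1, h_right=-1, diff=0 [OK], height=0
  node 20: h_left=0, h_right=-1, diff=1 [OK], height=1
  node 24: h_left=-1, h_right=-1, diff=0 [OK], height=0
  node 25: h_left=0, h_right=-1, diff=1 [OK], height=1
  node 21: h_left=1, h_right=1, diff=0 [OK], height=2
  node 33: h_left=-1, h_right=-1, diff=0 [OK], height=0
  node 38: h_left=0, h_right=-1, diff=1 [OK], height=1
  node 42: h_left=-1, h_right=-1, diff=0 [OK], height=0
  node 41: h_left=1, h_right=0, diff=1 [OK], height=2
  node 30: h_left=2, h_right=2, diff=0 [OK], height=3
All nodes satisfy the balance condition.
Result: Balanced


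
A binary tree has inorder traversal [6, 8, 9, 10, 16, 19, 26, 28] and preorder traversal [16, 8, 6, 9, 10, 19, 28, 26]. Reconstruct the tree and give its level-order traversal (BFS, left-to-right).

Inorder:  [6, 8, 9, 10, 16, 19, 26, 28]
Preorder: [16, 8, 6, 9, 10, 19, 28, 26]
Algorithm: preorder visits root first, so consume preorder in order;
for each root, split the current inorder slice at that value into
left-subtree inorder and right-subtree inorder, then recurse.
Recursive splits:
  root=16; inorder splits into left=[6, 8, 9, 10], right=[19, 26, 28]
  root=8; inorder splits into left=[6], right=[9, 10]
  root=6; inorder splits into left=[], right=[]
  root=9; inorder splits into left=[], right=[10]
  root=10; inorder splits into left=[], right=[]
  root=19; inorder splits into left=[], right=[26, 28]
  root=28; inorder splits into left=[26], right=[]
  root=26; inorder splits into left=[], right=[]
Reconstructed level-order: [16, 8, 19, 6, 9, 28, 10, 26]


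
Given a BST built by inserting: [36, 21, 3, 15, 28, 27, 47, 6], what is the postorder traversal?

Tree insertion order: [36, 21, 3, 15, 28, 27, 47, 6]
Tree (level-order array): [36, 21, 47, 3, 28, None, None, None, 15, 27, None, 6]
Postorder traversal: [6, 15, 3, 27, 28, 21, 47, 36]


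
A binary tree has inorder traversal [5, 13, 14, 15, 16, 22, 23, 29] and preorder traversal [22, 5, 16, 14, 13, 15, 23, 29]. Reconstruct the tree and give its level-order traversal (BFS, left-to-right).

Inorder:  [5, 13, 14, 15, 16, 22, 23, 29]
Preorder: [22, 5, 16, 14, 13, 15, 23, 29]
Algorithm: preorder visits root first, so consume preorder in order;
for each root, split the current inorder slice at that value into
left-subtree inorder and right-subtree inorder, then recurse.
Recursive splits:
  root=22; inorder splits into left=[5, 13, 14, 15, 16], right=[23, 29]
  root=5; inorder splits into left=[], right=[13, 14, 15, 16]
  root=16; inorder splits into left=[13, 14, 15], right=[]
  root=14; inorder splits into left=[13], right=[15]
  root=13; inorder splits into left=[], right=[]
  root=15; inorder splits into left=[], right=[]
  root=23; inorder splits into left=[], right=[29]
  root=29; inorder splits into left=[], right=[]
Reconstructed level-order: [22, 5, 23, 16, 29, 14, 13, 15]


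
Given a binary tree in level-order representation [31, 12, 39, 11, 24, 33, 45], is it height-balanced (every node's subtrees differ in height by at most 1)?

Tree (level-order array): [31, 12, 39, 11, 24, 33, 45]
Definition: a tree is height-balanced if, at every node, |h(left) - h(right)| <= 1 (empty subtree has height -1).
Bottom-up per-node check:
  node 11: h_left=-1, h_right=-1, diff=0 [OK], height=0
  node 24: h_left=-1, h_right=-1, diff=0 [OK], height=0
  node 12: h_left=0, h_right=0, diff=0 [OK], height=1
  node 33: h_left=-1, h_right=-1, diff=0 [OK], height=0
  node 45: h_left=-1, h_right=-1, diff=0 [OK], height=0
  node 39: h_left=0, h_right=0, diff=0 [OK], height=1
  node 31: h_left=1, h_right=1, diff=0 [OK], height=2
All nodes satisfy the balance condition.
Result: Balanced


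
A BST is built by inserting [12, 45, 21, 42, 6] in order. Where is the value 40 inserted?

Starting tree (level order): [12, 6, 45, None, None, 21, None, None, 42]
Insertion path: 12 -> 45 -> 21 -> 42
Result: insert 40 as left child of 42
Final tree (level order): [12, 6, 45, None, None, 21, None, None, 42, 40]


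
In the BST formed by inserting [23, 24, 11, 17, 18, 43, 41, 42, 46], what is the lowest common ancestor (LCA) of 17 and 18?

Tree insertion order: [23, 24, 11, 17, 18, 43, 41, 42, 46]
Tree (level-order array): [23, 11, 24, None, 17, None, 43, None, 18, 41, 46, None, None, None, 42]
In a BST, the LCA of p=17, q=18 is the first node v on the
root-to-leaf path with p <= v <= q (go left if both < v, right if both > v).
Walk from root:
  at 23: both 17 and 18 < 23, go left
  at 11: both 17 and 18 > 11, go right
  at 17: 17 <= 17 <= 18, this is the LCA
LCA = 17


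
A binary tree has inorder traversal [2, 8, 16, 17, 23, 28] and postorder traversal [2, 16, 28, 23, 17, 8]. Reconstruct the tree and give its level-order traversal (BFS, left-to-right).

Inorder:   [2, 8, 16, 17, 23, 28]
Postorder: [2, 16, 28, 23, 17, 8]
Algorithm: postorder visits root last, so walk postorder right-to-left;
each value is the root of the current inorder slice — split it at that
value, recurse on the right subtree first, then the left.
Recursive splits:
  root=8; inorder splits into left=[2], right=[16, 17, 23, 28]
  root=17; inorder splits into left=[16], right=[23, 28]
  root=23; inorder splits into left=[], right=[28]
  root=28; inorder splits into left=[], right=[]
  root=16; inorder splits into left=[], right=[]
  root=2; inorder splits into left=[], right=[]
Reconstructed level-order: [8, 2, 17, 16, 23, 28]


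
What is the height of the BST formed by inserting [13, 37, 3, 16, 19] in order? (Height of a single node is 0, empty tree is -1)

Insertion order: [13, 37, 3, 16, 19]
Tree (level-order array): [13, 3, 37, None, None, 16, None, None, 19]
Compute height bottom-up (empty subtree = -1):
  height(3) = 1 + max(-1, -1) = 0
  height(19) = 1 + max(-1, -1) = 0
  height(16) = 1 + max(-1, 0) = 1
  height(37) = 1 + max(1, -1) = 2
  height(13) = 1 + max(0, 2) = 3
Height = 3


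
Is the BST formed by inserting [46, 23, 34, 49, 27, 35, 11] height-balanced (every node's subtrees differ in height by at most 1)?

Tree (level-order array): [46, 23, 49, 11, 34, None, None, None, None, 27, 35]
Definition: a tree is height-balanced if, at every node, |h(left) - h(right)| <= 1 (empty subtree has height -1).
Bottom-up per-node check:
  node 11: h_left=-1, h_right=-1, diff=0 [OK], height=0
  node 27: h_left=-1, h_right=-1, diff=0 [OK], height=0
  node 35: h_left=-1, h_right=-1, diff=0 [OK], height=0
  node 34: h_left=0, h_right=0, diff=0 [OK], height=1
  node 23: h_left=0, h_right=1, diff=1 [OK], height=2
  node 49: h_left=-1, h_right=-1, diff=0 [OK], height=0
  node 46: h_left=2, h_right=0, diff=2 [FAIL (|2-0|=2 > 1)], height=3
Node 46 violates the condition: |2 - 0| = 2 > 1.
Result: Not balanced


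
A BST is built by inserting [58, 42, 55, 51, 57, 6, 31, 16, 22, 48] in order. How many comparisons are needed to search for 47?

Search path for 47: 58 -> 42 -> 55 -> 51 -> 48
Found: False
Comparisons: 5


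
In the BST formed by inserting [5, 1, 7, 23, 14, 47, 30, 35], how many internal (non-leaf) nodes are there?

Tree built from: [5, 1, 7, 23, 14, 47, 30, 35]
Tree (level-order array): [5, 1, 7, None, None, None, 23, 14, 47, None, None, 30, None, None, 35]
Rule: An internal node has at least one child.
Per-node child counts:
  node 5: 2 child(ren)
  node 1: 0 child(ren)
  node 7: 1 child(ren)
  node 23: 2 child(ren)
  node 14: 0 child(ren)
  node 47: 1 child(ren)
  node 30: 1 child(ren)
  node 35: 0 child(ren)
Matching nodes: [5, 7, 23, 47, 30]
Count of internal (non-leaf) nodes: 5


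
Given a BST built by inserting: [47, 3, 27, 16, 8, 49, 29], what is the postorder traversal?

Tree insertion order: [47, 3, 27, 16, 8, 49, 29]
Tree (level-order array): [47, 3, 49, None, 27, None, None, 16, 29, 8]
Postorder traversal: [8, 16, 29, 27, 3, 49, 47]


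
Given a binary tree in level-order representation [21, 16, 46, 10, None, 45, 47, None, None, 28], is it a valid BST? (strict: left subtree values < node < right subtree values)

Level-order array: [21, 16, 46, 10, None, 45, 47, None, None, 28]
Validate using subtree bounds (lo, hi): at each node, require lo < value < hi,
then recurse left with hi=value and right with lo=value.
Preorder trace (stopping at first violation):
  at node 21 with bounds (-inf, +inf): OK
  at node 16 with bounds (-inf, 21): OK
  at node 10 with bounds (-inf, 16): OK
  at node 46 with bounds (21, +inf): OK
  at node 45 with bounds (21, 46): OK
  at node 28 with bounds (21, 45): OK
  at node 47 with bounds (46, +inf): OK
No violation found at any node.
Result: Valid BST


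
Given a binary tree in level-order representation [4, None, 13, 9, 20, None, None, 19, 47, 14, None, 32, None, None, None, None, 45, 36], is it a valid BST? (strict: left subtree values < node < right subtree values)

Level-order array: [4, None, 13, 9, 20, None, None, 19, 47, 14, None, 32, None, None, None, None, 45, 36]
Validate using subtree bounds (lo, hi): at each node, require lo < value < hi,
then recurse left with hi=value and right with lo=value.
Preorder trace (stopping at first violation):
  at node 4 with bounds (-inf, +inf): OK
  at node 13 with bounds (4, +inf): OK
  at node 9 with bounds (4, 13): OK
  at node 20 with bounds (13, +inf): OK
  at node 19 with bounds (13, 20): OK
  at node 14 with bounds (13, 19): OK
  at node 47 with bounds (20, +inf): OK
  at node 32 with bounds (20, 47): OK
  at node 45 with bounds (32, 47): OK
  at node 36 with bounds (32, 45): OK
No violation found at any node.
Result: Valid BST


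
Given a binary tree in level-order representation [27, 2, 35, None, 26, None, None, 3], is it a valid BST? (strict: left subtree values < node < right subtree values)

Level-order array: [27, 2, 35, None, 26, None, None, 3]
Validate using subtree bounds (lo, hi): at each node, require lo < value < hi,
then recurse left with hi=value and right with lo=value.
Preorder trace (stopping at first violation):
  at node 27 with bounds (-inf, +inf): OK
  at node 2 with bounds (-inf, 27): OK
  at node 26 with bounds (2, 27): OK
  at node 3 with bounds (2, 26): OK
  at node 35 with bounds (27, +inf): OK
No violation found at any node.
Result: Valid BST


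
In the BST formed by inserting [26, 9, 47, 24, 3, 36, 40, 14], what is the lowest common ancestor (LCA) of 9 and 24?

Tree insertion order: [26, 9, 47, 24, 3, 36, 40, 14]
Tree (level-order array): [26, 9, 47, 3, 24, 36, None, None, None, 14, None, None, 40]
In a BST, the LCA of p=9, q=24 is the first node v on the
root-to-leaf path with p <= v <= q (go left if both < v, right if both > v).
Walk from root:
  at 26: both 9 and 24 < 26, go left
  at 9: 9 <= 9 <= 24, this is the LCA
LCA = 9


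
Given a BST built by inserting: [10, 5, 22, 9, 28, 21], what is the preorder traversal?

Tree insertion order: [10, 5, 22, 9, 28, 21]
Tree (level-order array): [10, 5, 22, None, 9, 21, 28]
Preorder traversal: [10, 5, 9, 22, 21, 28]


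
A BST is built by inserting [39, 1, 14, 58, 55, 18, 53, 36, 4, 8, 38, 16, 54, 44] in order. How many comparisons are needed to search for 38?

Search path for 38: 39 -> 1 -> 14 -> 18 -> 36 -> 38
Found: True
Comparisons: 6


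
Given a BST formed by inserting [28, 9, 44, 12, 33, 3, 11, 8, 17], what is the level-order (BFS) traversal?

Tree insertion order: [28, 9, 44, 12, 33, 3, 11, 8, 17]
Tree (level-order array): [28, 9, 44, 3, 12, 33, None, None, 8, 11, 17]
BFS from the root, enqueuing left then right child of each popped node:
  queue [28] -> pop 28, enqueue [9, 44], visited so far: [28]
  queue [9, 44] -> pop 9, enqueue [3, 12], visited so far: [28, 9]
  queue [44, 3, 12] -> pop 44, enqueue [33], visited so far: [28, 9, 44]
  queue [3, 12, 33] -> pop 3, enqueue [8], visited so far: [28, 9, 44, 3]
  queue [12, 33, 8] -> pop 12, enqueue [11, 17], visited so far: [28, 9, 44, 3, 12]
  queue [33, 8, 11, 17] -> pop 33, enqueue [none], visited so far: [28, 9, 44, 3, 12, 33]
  queue [8, 11, 17] -> pop 8, enqueue [none], visited so far: [28, 9, 44, 3, 12, 33, 8]
  queue [11, 17] -> pop 11, enqueue [none], visited so far: [28, 9, 44, 3, 12, 33, 8, 11]
  queue [17] -> pop 17, enqueue [none], visited so far: [28, 9, 44, 3, 12, 33, 8, 11, 17]
Result: [28, 9, 44, 3, 12, 33, 8, 11, 17]


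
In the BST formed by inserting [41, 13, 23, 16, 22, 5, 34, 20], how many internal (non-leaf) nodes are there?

Tree built from: [41, 13, 23, 16, 22, 5, 34, 20]
Tree (level-order array): [41, 13, None, 5, 23, None, None, 16, 34, None, 22, None, None, 20]
Rule: An internal node has at least one child.
Per-node child counts:
  node 41: 1 child(ren)
  node 13: 2 child(ren)
  node 5: 0 child(ren)
  node 23: 2 child(ren)
  node 16: 1 child(ren)
  node 22: 1 child(ren)
  node 20: 0 child(ren)
  node 34: 0 child(ren)
Matching nodes: [41, 13, 23, 16, 22]
Count of internal (non-leaf) nodes: 5


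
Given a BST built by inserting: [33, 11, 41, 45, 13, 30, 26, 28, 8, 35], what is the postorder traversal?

Tree insertion order: [33, 11, 41, 45, 13, 30, 26, 28, 8, 35]
Tree (level-order array): [33, 11, 41, 8, 13, 35, 45, None, None, None, 30, None, None, None, None, 26, None, None, 28]
Postorder traversal: [8, 28, 26, 30, 13, 11, 35, 45, 41, 33]


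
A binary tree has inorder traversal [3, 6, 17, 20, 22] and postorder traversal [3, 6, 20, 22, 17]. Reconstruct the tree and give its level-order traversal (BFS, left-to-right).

Inorder:   [3, 6, 17, 20, 22]
Postorder: [3, 6, 20, 22, 17]
Algorithm: postorder visits root last, so walk postorder right-to-left;
each value is the root of the current inorder slice — split it at that
value, recurse on the right subtree first, then the left.
Recursive splits:
  root=17; inorder splits into left=[3, 6], right=[20, 22]
  root=22; inorder splits into left=[20], right=[]
  root=20; inorder splits into left=[], right=[]
  root=6; inorder splits into left=[3], right=[]
  root=3; inorder splits into left=[], right=[]
Reconstructed level-order: [17, 6, 22, 3, 20]


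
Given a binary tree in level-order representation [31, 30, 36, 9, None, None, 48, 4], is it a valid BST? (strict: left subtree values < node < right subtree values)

Level-order array: [31, 30, 36, 9, None, None, 48, 4]
Validate using subtree bounds (lo, hi): at each node, require lo < value < hi,
then recurse left with hi=value and right with lo=value.
Preorder trace (stopping at first violation):
  at node 31 with bounds (-inf, +inf): OK
  at node 30 with bounds (-inf, 31): OK
  at node 9 with bounds (-inf, 30): OK
  at node 4 with bounds (-inf, 9): OK
  at node 36 with bounds (31, +inf): OK
  at node 48 with bounds (36, +inf): OK
No violation found at any node.
Result: Valid BST


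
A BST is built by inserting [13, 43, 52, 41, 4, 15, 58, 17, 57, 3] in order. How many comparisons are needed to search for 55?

Search path for 55: 13 -> 43 -> 52 -> 58 -> 57
Found: False
Comparisons: 5
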